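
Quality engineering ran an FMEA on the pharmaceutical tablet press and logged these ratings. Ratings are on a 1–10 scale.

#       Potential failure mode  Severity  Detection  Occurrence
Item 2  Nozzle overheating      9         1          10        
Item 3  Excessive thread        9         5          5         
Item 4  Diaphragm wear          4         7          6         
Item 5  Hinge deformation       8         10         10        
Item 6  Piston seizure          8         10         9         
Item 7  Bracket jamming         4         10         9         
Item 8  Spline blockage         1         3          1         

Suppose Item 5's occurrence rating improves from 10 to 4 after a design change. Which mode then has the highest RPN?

RPN = Severity × Occurrence × Detection:
  Item 2: 9 × 10 × 1 = 90
  Item 3: 9 × 5 × 5 = 225
  Item 4: 4 × 6 × 7 = 168
  Item 5: 8 × 10 × 10 = 800
  Item 6: 8 × 9 × 10 = 720
  Item 7: 4 × 9 × 10 = 360
  Item 8: 1 × 1 × 3 = 3
After action: Item 5 → 8 × 4 × 10 = 320.
Revised RPNs: Item 6=720, Item 7=360, Item 5=320, Item 3=225, Item 4=168, Item 2=90, Item 8=3.
Highest is now Item 6 (720).

Item 6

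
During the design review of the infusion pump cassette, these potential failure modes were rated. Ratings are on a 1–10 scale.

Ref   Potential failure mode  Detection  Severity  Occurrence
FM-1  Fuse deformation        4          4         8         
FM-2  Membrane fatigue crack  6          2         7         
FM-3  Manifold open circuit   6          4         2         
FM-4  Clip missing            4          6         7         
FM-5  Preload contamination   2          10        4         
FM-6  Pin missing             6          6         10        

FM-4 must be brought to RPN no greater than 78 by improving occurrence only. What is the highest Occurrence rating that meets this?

3

FM-4: S=6, O=7, D=4 → current RPN = 168.
Fixed product = 24. Need 24 × O ≤ 78, so O ≤ 78/24 = 3.25.
Maximum integer Occurrence rating = 3 (gives RPN 72; O=4 would give 96 > 78).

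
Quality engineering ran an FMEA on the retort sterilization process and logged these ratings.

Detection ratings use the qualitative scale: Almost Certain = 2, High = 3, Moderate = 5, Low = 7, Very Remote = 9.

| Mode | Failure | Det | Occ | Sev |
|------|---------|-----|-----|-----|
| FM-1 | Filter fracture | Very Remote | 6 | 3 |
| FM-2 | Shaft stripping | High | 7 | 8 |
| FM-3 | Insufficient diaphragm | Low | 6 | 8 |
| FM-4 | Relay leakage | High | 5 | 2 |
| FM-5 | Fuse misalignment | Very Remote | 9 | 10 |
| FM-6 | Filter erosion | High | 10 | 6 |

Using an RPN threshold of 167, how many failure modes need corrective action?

4

RPN = Severity × Occurrence × Detection:
  FM-1: 3 × 6 × 9 = 162
  FM-2: 8 × 7 × 3 = 168
  FM-3: 8 × 6 × 7 = 336
  FM-4: 2 × 5 × 3 = 30
  FM-5: 10 × 9 × 9 = 810
  FM-6: 6 × 10 × 3 = 180
Modes with RPN ≥ 167: FM-2 (168), FM-3 (336), FM-5 (810), FM-6 (180) → 4.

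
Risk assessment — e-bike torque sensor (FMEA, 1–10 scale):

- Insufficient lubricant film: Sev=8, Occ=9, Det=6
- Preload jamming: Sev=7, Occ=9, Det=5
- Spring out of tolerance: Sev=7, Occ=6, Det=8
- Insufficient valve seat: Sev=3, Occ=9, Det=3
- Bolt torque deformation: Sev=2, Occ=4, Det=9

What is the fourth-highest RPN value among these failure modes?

RPN = Severity × Occurrence × Detection:
  Insufficient lubricant film: 8 × 9 × 6 = 432
  Preload jamming: 7 × 9 × 5 = 315
  Spring out of tolerance: 7 × 6 × 8 = 336
  Insufficient valve seat: 3 × 9 × 3 = 81
  Bolt torque deformation: 2 × 4 × 9 = 72
Sorted descending: 432, 336, 315, 81, 72.
The fourth-highest RPN is 81 (Insufficient valve seat).

81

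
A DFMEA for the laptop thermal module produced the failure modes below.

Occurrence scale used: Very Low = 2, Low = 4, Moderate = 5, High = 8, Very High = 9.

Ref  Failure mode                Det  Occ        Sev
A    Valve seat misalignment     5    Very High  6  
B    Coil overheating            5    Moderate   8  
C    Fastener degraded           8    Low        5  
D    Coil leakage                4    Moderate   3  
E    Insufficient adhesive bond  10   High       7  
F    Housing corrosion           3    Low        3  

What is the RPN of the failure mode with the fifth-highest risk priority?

60

RPN = Severity × Occurrence × Detection:
  A: 6 × 9 × 5 = 270
  B: 8 × 5 × 5 = 200
  C: 5 × 4 × 8 = 160
  D: 3 × 5 × 4 = 60
  E: 7 × 8 × 10 = 560
  F: 3 × 4 × 3 = 36
Sorted descending: 560, 270, 200, 160, 60, 36.
The fifth-highest RPN is 60 (D).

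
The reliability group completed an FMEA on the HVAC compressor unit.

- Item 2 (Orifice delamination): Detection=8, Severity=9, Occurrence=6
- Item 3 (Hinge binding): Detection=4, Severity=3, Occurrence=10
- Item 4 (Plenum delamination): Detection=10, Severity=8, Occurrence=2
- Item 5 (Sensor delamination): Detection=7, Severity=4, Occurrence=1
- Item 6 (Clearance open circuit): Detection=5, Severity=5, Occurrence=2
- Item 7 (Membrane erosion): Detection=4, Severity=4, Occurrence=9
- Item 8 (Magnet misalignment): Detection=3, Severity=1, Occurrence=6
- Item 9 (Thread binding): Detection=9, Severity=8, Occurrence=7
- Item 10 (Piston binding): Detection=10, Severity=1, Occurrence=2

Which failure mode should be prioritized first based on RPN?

RPN = Severity × Occurrence × Detection:
  Item 2: 9 × 6 × 8 = 432
  Item 3: 3 × 10 × 4 = 120
  Item 4: 8 × 2 × 10 = 160
  Item 5: 4 × 1 × 7 = 28
  Item 6: 5 × 2 × 5 = 50
  Item 7: 4 × 9 × 4 = 144
  Item 8: 1 × 6 × 3 = 18
  Item 9: 8 × 7 × 9 = 504
  Item 10: 1 × 2 × 10 = 20
Highest RPN is 504 → Item 9.

Item 9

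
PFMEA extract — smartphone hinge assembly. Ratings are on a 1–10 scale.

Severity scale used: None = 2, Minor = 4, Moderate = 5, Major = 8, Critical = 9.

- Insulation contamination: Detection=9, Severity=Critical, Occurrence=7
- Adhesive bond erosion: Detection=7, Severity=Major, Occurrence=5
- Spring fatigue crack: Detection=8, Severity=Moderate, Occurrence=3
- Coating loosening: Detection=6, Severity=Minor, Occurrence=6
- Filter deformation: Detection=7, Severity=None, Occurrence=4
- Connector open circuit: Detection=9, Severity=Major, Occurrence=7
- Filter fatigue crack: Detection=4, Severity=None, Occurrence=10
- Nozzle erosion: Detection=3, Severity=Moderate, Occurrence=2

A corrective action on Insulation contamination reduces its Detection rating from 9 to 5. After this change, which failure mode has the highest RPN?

Connector open circuit

RPN = Severity × Occurrence × Detection:
  Insulation contamination: 9 × 7 × 9 = 567
  Adhesive bond erosion: 8 × 5 × 7 = 280
  Spring fatigue crack: 5 × 3 × 8 = 120
  Coating loosening: 4 × 6 × 6 = 144
  Filter deformation: 2 × 4 × 7 = 56
  Connector open circuit: 8 × 7 × 9 = 504
  Filter fatigue crack: 2 × 10 × 4 = 80
  Nozzle erosion: 5 × 2 × 3 = 30
After action: Insulation contamination → 9 × 7 × 5 = 315.
Revised RPNs: Connector open circuit=504, Insulation contamination=315, Adhesive bond erosion=280, Coating loosening=144, Spring fatigue crack=120, Filter fatigue crack=80, Filter deformation=56, Nozzle erosion=30.
Highest is now Connector open circuit (504).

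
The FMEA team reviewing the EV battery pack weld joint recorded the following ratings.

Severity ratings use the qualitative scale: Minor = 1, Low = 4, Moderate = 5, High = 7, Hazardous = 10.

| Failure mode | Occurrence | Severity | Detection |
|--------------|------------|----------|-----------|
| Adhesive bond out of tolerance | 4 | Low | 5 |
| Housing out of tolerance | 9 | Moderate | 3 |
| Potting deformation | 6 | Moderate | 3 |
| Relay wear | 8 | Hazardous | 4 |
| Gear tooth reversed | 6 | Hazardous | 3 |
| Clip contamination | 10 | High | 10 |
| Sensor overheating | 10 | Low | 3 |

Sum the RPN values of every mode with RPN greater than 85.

1545

RPN = Severity × Occurrence × Detection:
  Adhesive bond out of tolerance: 4 × 4 × 5 = 80
  Housing out of tolerance: 5 × 9 × 3 = 135
  Potting deformation: 5 × 6 × 3 = 90
  Relay wear: 10 × 8 × 4 = 320
  Gear tooth reversed: 10 × 6 × 3 = 180
  Clip contamination: 7 × 10 × 10 = 700
  Sensor overheating: 4 × 10 × 3 = 120
RPN > 85: Housing out of tolerance (135), Potting deformation (90), Relay wear (320), Gear tooth reversed (180), Clip contamination (700), Sensor overheating (120).
Sum: 135 + 90 + 320 + 180 + 700 + 120 = 1545.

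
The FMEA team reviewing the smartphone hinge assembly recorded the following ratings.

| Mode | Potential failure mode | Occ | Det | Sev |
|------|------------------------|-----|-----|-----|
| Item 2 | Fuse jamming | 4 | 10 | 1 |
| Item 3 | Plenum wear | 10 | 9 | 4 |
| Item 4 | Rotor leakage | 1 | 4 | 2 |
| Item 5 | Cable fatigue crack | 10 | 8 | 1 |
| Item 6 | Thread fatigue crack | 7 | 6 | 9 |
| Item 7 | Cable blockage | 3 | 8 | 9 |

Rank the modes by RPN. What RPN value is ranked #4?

RPN = Severity × Occurrence × Detection:
  Item 2: 1 × 4 × 10 = 40
  Item 3: 4 × 10 × 9 = 360
  Item 4: 2 × 1 × 4 = 8
  Item 5: 1 × 10 × 8 = 80
  Item 6: 9 × 7 × 6 = 378
  Item 7: 9 × 3 × 8 = 216
Sorted descending: 378, 360, 216, 80, 40, 8.
The fourth-highest RPN is 80 (Item 5).

80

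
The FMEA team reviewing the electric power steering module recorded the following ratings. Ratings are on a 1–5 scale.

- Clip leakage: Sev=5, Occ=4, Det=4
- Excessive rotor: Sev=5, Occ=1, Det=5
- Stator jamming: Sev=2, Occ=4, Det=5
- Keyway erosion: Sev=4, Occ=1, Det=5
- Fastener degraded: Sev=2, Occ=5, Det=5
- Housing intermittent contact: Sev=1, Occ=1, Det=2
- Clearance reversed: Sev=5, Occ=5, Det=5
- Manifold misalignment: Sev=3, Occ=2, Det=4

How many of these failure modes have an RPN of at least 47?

3

RPN = Severity × Occurrence × Detection:
  Clip leakage: 5 × 4 × 4 = 80
  Excessive rotor: 5 × 1 × 5 = 25
  Stator jamming: 2 × 4 × 5 = 40
  Keyway erosion: 4 × 1 × 5 = 20
  Fastener degraded: 2 × 5 × 5 = 50
  Housing intermittent contact: 1 × 1 × 2 = 2
  Clearance reversed: 5 × 5 × 5 = 125
  Manifold misalignment: 3 × 2 × 4 = 24
Modes with RPN ≥ 47: Clip leakage (80), Fastener degraded (50), Clearance reversed (125) → 3.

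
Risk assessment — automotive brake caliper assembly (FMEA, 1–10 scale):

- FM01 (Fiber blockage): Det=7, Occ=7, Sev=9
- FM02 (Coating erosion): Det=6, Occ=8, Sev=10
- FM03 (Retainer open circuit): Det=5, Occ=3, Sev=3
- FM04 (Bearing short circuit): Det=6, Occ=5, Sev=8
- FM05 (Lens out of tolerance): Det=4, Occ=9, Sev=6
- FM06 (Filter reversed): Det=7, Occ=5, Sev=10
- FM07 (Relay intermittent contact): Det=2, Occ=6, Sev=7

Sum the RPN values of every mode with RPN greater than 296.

1271

RPN = Severity × Occurrence × Detection:
  FM01: 9 × 7 × 7 = 441
  FM02: 10 × 8 × 6 = 480
  FM03: 3 × 3 × 5 = 45
  FM04: 8 × 5 × 6 = 240
  FM05: 6 × 9 × 4 = 216
  FM06: 10 × 5 × 7 = 350
  FM07: 7 × 6 × 2 = 84
RPN > 296: FM01 (441), FM02 (480), FM06 (350).
Sum: 441 + 480 + 350 = 1271.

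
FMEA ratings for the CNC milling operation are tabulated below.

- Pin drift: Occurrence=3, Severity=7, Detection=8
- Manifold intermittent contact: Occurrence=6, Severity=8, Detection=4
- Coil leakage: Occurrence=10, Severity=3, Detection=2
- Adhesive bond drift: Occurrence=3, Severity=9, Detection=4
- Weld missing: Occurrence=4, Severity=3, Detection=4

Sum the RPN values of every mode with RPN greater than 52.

528

RPN = Severity × Occurrence × Detection:
  Pin drift: 7 × 3 × 8 = 168
  Manifold intermittent contact: 8 × 6 × 4 = 192
  Coil leakage: 3 × 10 × 2 = 60
  Adhesive bond drift: 9 × 3 × 4 = 108
  Weld missing: 3 × 4 × 4 = 48
RPN > 52: Pin drift (168), Manifold intermittent contact (192), Coil leakage (60), Adhesive bond drift (108).
Sum: 168 + 192 + 60 + 108 = 528.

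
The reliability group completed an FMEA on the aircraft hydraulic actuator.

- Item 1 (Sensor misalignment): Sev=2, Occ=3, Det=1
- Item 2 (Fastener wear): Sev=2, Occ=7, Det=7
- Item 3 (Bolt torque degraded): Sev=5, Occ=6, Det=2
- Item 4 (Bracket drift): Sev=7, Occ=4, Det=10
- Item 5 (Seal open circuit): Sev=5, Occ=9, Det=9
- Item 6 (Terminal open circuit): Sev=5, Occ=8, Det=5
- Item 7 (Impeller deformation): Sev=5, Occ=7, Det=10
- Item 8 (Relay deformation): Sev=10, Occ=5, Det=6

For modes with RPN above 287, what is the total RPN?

1055

RPN = Severity × Occurrence × Detection:
  Item 1: 2 × 3 × 1 = 6
  Item 2: 2 × 7 × 7 = 98
  Item 3: 5 × 6 × 2 = 60
  Item 4: 7 × 4 × 10 = 280
  Item 5: 5 × 9 × 9 = 405
  Item 6: 5 × 8 × 5 = 200
  Item 7: 5 × 7 × 10 = 350
  Item 8: 10 × 5 × 6 = 300
RPN > 287: Item 5 (405), Item 7 (350), Item 8 (300).
Sum: 405 + 350 + 300 = 1055.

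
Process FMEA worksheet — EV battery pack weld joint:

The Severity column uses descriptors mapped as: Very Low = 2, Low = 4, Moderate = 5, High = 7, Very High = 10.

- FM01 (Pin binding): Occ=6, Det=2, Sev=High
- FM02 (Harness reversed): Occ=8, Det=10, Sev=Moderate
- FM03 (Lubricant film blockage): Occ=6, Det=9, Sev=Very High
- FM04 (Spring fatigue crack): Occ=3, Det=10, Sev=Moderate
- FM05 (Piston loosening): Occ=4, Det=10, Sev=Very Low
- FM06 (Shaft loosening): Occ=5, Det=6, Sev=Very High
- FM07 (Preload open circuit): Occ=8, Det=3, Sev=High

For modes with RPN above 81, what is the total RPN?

1642

RPN = Severity × Occurrence × Detection:
  FM01: 7 × 6 × 2 = 84
  FM02: 5 × 8 × 10 = 400
  FM03: 10 × 6 × 9 = 540
  FM04: 5 × 3 × 10 = 150
  FM05: 2 × 4 × 10 = 80
  FM06: 10 × 5 × 6 = 300
  FM07: 7 × 8 × 3 = 168
RPN > 81: FM01 (84), FM02 (400), FM03 (540), FM04 (150), FM06 (300), FM07 (168).
Sum: 84 + 400 + 540 + 150 + 300 + 168 = 1642.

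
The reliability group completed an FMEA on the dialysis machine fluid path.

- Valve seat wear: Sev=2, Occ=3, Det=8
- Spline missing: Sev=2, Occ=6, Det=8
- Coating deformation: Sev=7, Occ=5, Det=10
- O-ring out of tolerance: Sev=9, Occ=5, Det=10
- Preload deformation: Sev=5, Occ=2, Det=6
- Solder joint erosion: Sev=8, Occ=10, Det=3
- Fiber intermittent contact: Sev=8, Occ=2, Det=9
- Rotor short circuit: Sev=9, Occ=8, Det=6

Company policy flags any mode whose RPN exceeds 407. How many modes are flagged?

RPN = Severity × Occurrence × Detection:
  Valve seat wear: 2 × 3 × 8 = 48
  Spline missing: 2 × 6 × 8 = 96
  Coating deformation: 7 × 5 × 10 = 350
  O-ring out of tolerance: 9 × 5 × 10 = 450
  Preload deformation: 5 × 2 × 6 = 60
  Solder joint erosion: 8 × 10 × 3 = 240
  Fiber intermittent contact: 8 × 2 × 9 = 144
  Rotor short circuit: 9 × 8 × 6 = 432
Modes with RPN > 407: O-ring out of tolerance (450), Rotor short circuit (432) → 2.

2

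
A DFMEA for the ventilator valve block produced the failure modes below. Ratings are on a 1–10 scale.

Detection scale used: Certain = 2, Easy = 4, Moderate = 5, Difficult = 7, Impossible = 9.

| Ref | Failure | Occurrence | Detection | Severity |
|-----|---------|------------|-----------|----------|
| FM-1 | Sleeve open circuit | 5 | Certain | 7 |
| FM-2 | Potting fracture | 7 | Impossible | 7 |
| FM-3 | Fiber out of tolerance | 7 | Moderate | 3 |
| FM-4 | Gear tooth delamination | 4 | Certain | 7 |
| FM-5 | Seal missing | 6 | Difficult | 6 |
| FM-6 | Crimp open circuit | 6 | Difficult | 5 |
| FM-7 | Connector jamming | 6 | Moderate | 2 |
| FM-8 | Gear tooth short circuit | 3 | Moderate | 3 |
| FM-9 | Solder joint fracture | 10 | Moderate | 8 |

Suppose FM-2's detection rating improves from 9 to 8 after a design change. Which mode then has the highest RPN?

RPN = Severity × Occurrence × Detection:
  FM-1: 7 × 5 × 2 = 70
  FM-2: 7 × 7 × 9 = 441
  FM-3: 3 × 7 × 5 = 105
  FM-4: 7 × 4 × 2 = 56
  FM-5: 6 × 6 × 7 = 252
  FM-6: 5 × 6 × 7 = 210
  FM-7: 2 × 6 × 5 = 60
  FM-8: 3 × 3 × 5 = 45
  FM-9: 8 × 10 × 5 = 400
After action: FM-2 → 7 × 7 × 8 = 392.
Revised RPNs: FM-9=400, FM-2=392, FM-5=252, FM-6=210, FM-3=105, FM-1=70, FM-7=60, FM-4=56, FM-8=45.
Highest is now FM-9 (400).

FM-9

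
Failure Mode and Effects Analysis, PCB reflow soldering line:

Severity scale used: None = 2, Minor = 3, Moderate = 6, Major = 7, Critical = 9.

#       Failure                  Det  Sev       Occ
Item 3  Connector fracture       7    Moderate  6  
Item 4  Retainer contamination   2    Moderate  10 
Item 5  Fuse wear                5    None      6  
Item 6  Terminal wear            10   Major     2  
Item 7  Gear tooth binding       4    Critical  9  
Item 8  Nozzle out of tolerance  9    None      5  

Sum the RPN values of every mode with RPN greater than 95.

836

RPN = Severity × Occurrence × Detection:
  Item 3: 6 × 6 × 7 = 252
  Item 4: 6 × 10 × 2 = 120
  Item 5: 2 × 6 × 5 = 60
  Item 6: 7 × 2 × 10 = 140
  Item 7: 9 × 9 × 4 = 324
  Item 8: 2 × 5 × 9 = 90
RPN > 95: Item 3 (252), Item 4 (120), Item 6 (140), Item 7 (324).
Sum: 252 + 120 + 140 + 324 = 836.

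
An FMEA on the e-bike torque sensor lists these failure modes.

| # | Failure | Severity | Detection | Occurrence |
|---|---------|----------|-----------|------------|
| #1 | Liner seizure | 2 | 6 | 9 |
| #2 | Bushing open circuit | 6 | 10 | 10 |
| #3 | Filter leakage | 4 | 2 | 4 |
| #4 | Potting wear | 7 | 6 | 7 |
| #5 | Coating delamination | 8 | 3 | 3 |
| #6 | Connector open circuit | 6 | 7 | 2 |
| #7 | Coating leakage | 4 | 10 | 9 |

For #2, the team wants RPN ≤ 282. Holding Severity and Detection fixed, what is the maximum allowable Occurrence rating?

4

#2: S=6, O=10, D=10 → current RPN = 600.
Fixed product = 60. Need 60 × O ≤ 282, so O ≤ 282/60 = 4.70.
Maximum integer Occurrence rating = 4 (gives RPN 240; O=5 would give 300 > 282).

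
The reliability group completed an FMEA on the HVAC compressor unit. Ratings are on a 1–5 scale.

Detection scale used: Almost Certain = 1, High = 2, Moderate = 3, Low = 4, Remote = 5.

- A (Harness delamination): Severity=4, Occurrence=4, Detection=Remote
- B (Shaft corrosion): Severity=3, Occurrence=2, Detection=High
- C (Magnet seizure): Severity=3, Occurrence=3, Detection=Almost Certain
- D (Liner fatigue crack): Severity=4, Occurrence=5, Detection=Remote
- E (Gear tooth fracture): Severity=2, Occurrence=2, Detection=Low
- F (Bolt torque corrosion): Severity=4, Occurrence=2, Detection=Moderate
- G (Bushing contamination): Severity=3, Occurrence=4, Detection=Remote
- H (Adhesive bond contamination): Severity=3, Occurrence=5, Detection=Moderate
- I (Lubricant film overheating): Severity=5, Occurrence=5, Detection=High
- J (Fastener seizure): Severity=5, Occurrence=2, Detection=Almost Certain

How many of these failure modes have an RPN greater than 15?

RPN = Severity × Occurrence × Detection:
  A: 4 × 4 × 5 = 80
  B: 3 × 2 × 2 = 12
  C: 3 × 3 × 1 = 9
  D: 4 × 5 × 5 = 100
  E: 2 × 2 × 4 = 16
  F: 4 × 2 × 3 = 24
  G: 3 × 4 × 5 = 60
  H: 3 × 5 × 3 = 45
  I: 5 × 5 × 2 = 50
  J: 5 × 2 × 1 = 10
Modes with RPN > 15: A (80), D (100), E (16), F (24), G (60), H (45), I (50) → 7.

7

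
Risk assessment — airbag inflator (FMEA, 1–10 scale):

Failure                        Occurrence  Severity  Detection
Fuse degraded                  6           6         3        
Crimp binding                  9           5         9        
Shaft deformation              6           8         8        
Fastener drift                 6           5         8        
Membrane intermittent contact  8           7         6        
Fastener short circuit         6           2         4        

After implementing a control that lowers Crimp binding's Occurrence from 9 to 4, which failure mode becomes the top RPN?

Shaft deformation

RPN = Severity × Occurrence × Detection:
  Fuse degraded: 6 × 6 × 3 = 108
  Crimp binding: 5 × 9 × 9 = 405
  Shaft deformation: 8 × 6 × 8 = 384
  Fastener drift: 5 × 6 × 8 = 240
  Membrane intermittent contact: 7 × 8 × 6 = 336
  Fastener short circuit: 2 × 6 × 4 = 48
After action: Crimp binding → 5 × 4 × 9 = 180.
Revised RPNs: Shaft deformation=384, Membrane intermittent contact=336, Fastener drift=240, Crimp binding=180, Fuse degraded=108, Fastener short circuit=48.
Highest is now Shaft deformation (384).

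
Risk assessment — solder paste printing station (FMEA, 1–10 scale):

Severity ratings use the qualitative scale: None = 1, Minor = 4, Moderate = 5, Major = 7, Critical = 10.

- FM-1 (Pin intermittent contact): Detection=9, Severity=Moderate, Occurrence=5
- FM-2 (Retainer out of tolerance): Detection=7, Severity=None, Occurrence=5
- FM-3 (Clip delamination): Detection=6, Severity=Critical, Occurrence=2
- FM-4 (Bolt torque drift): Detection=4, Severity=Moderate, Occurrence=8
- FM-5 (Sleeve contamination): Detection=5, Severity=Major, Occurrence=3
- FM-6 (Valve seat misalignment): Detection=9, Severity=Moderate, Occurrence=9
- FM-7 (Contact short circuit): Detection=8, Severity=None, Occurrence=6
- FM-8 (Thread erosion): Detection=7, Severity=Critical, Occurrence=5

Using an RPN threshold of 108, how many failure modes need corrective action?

5

RPN = Severity × Occurrence × Detection:
  FM-1: 5 × 5 × 9 = 225
  FM-2: 1 × 5 × 7 = 35
  FM-3: 10 × 2 × 6 = 120
  FM-4: 5 × 8 × 4 = 160
  FM-5: 7 × 3 × 5 = 105
  FM-6: 5 × 9 × 9 = 405
  FM-7: 1 × 6 × 8 = 48
  FM-8: 10 × 5 × 7 = 350
Modes with RPN ≥ 108: FM-1 (225), FM-3 (120), FM-4 (160), FM-6 (405), FM-8 (350) → 5.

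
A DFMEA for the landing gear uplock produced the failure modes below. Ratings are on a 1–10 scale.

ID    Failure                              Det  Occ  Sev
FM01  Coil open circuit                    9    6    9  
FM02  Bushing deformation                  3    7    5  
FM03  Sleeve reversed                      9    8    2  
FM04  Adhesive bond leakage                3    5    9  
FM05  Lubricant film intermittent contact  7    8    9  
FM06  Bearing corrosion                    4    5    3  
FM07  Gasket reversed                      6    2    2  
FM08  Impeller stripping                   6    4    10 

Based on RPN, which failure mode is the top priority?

FM05

RPN = Severity × Occurrence × Detection:
  FM01: 9 × 6 × 9 = 486
  FM02: 5 × 7 × 3 = 105
  FM03: 2 × 8 × 9 = 144
  FM04: 9 × 5 × 3 = 135
  FM05: 9 × 8 × 7 = 504
  FM06: 3 × 5 × 4 = 60
  FM07: 2 × 2 × 6 = 24
  FM08: 10 × 4 × 6 = 240
Highest RPN is 504 → FM05.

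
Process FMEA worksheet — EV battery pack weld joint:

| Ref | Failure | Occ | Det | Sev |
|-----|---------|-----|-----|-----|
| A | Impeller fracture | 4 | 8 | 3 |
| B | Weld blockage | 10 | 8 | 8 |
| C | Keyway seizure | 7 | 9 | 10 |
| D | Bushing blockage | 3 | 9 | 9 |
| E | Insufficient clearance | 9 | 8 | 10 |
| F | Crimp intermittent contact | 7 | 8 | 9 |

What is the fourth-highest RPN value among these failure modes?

504

RPN = Severity × Occurrence × Detection:
  A: 3 × 4 × 8 = 96
  B: 8 × 10 × 8 = 640
  C: 10 × 7 × 9 = 630
  D: 9 × 3 × 9 = 243
  E: 10 × 9 × 8 = 720
  F: 9 × 7 × 8 = 504
Sorted descending: 720, 640, 630, 504, 243, 96.
The fourth-highest RPN is 504 (F).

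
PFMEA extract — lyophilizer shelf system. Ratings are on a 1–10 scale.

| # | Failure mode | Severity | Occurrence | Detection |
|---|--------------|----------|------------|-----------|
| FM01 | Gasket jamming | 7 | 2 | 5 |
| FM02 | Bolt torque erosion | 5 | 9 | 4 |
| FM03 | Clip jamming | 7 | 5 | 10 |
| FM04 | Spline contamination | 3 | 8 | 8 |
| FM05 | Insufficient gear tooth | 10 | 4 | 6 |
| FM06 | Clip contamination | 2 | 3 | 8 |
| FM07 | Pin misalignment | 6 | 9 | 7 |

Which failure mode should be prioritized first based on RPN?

FM07

RPN = Severity × Occurrence × Detection:
  FM01: 7 × 2 × 5 = 70
  FM02: 5 × 9 × 4 = 180
  FM03: 7 × 5 × 10 = 350
  FM04: 3 × 8 × 8 = 192
  FM05: 10 × 4 × 6 = 240
  FM06: 2 × 3 × 8 = 48
  FM07: 6 × 9 × 7 = 378
Highest RPN is 378 → FM07.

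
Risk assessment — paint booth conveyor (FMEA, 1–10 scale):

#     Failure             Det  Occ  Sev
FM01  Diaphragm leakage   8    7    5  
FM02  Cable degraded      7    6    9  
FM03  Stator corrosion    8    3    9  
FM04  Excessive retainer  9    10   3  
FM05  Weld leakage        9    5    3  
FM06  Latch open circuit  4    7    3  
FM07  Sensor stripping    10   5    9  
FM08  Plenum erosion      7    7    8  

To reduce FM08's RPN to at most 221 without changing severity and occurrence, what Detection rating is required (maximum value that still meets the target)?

FM08: S=8, O=7, D=7 → current RPN = 392.
Fixed product = 56. Need 56 × D ≤ 221, so D ≤ 221/56 = 3.95.
Maximum integer Detection rating = 3 (gives RPN 168; D=4 would give 224 > 221).

3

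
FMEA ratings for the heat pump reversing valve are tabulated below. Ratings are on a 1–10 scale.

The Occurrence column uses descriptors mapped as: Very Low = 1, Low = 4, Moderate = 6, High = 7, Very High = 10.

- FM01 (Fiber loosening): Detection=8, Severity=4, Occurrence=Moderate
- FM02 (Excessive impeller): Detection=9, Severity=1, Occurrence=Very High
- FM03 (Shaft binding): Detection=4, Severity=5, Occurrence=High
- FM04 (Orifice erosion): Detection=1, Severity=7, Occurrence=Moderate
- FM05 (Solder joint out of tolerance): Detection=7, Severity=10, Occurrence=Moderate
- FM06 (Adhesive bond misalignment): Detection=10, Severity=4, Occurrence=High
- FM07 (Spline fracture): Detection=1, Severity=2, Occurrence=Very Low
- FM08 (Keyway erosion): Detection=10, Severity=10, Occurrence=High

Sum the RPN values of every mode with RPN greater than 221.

1400

RPN = Severity × Occurrence × Detection:
  FM01: 4 × 6 × 8 = 192
  FM02: 1 × 10 × 9 = 90
  FM03: 5 × 7 × 4 = 140
  FM04: 7 × 6 × 1 = 42
  FM05: 10 × 6 × 7 = 420
  FM06: 4 × 7 × 10 = 280
  FM07: 2 × 1 × 1 = 2
  FM08: 10 × 7 × 10 = 700
RPN > 221: FM05 (420), FM06 (280), FM08 (700).
Sum: 420 + 280 + 700 = 1400.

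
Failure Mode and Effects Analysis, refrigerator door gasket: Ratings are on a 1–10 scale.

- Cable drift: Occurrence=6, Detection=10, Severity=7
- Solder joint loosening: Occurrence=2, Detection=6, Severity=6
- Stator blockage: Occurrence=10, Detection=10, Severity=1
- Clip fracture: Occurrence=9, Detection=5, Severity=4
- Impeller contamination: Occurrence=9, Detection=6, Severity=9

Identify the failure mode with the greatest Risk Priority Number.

RPN = Severity × Occurrence × Detection:
  Cable drift: 7 × 6 × 10 = 420
  Solder joint loosening: 6 × 2 × 6 = 72
  Stator blockage: 1 × 10 × 10 = 100
  Clip fracture: 4 × 9 × 5 = 180
  Impeller contamination: 9 × 9 × 6 = 486
Highest RPN is 486 → Impeller contamination.

Impeller contamination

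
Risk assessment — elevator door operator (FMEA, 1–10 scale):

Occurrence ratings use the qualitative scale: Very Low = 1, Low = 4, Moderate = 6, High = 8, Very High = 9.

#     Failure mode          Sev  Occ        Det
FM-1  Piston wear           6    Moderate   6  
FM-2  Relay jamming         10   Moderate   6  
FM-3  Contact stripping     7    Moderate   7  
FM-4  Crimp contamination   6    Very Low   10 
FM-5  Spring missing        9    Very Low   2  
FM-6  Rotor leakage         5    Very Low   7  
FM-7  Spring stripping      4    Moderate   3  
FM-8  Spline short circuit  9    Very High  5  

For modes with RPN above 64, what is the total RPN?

1347

RPN = Severity × Occurrence × Detection:
  FM-1: 6 × 6 × 6 = 216
  FM-2: 10 × 6 × 6 = 360
  FM-3: 7 × 6 × 7 = 294
  FM-4: 6 × 1 × 10 = 60
  FM-5: 9 × 1 × 2 = 18
  FM-6: 5 × 1 × 7 = 35
  FM-7: 4 × 6 × 3 = 72
  FM-8: 9 × 9 × 5 = 405
RPN > 64: FM-1 (216), FM-2 (360), FM-3 (294), FM-7 (72), FM-8 (405).
Sum: 216 + 360 + 294 + 72 + 405 = 1347.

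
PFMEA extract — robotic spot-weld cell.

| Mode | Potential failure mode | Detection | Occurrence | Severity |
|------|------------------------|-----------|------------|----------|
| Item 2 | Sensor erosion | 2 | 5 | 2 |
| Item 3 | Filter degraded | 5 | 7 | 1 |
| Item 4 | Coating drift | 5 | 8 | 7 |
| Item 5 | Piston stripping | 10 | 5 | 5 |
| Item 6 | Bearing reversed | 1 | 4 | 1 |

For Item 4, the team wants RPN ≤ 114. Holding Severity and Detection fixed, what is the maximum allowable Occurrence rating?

Item 4: S=7, O=8, D=5 → current RPN = 280.
Fixed product = 35. Need 35 × O ≤ 114, so O ≤ 114/35 = 3.26.
Maximum integer Occurrence rating = 3 (gives RPN 105; O=4 would give 140 > 114).

3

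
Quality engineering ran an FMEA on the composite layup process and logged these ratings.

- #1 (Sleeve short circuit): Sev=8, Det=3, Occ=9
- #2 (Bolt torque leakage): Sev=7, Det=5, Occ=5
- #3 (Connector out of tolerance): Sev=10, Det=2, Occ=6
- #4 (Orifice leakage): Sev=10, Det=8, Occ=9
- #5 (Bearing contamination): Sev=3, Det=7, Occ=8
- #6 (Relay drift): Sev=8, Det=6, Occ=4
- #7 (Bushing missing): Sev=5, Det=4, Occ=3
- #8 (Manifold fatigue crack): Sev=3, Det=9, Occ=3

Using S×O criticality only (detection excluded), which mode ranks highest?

Criticality = Severity × Occurrence:
  #1: 8 × 9 = 72
  #2: 7 × 5 = 35
  #3: 10 × 6 = 60
  #4: 10 × 9 = 90
  #5: 3 × 8 = 24
  #6: 8 × 4 = 32
  #7: 5 × 3 = 15
  #8: 3 × 3 = 9
Highest criticality is 90 → #4.

#4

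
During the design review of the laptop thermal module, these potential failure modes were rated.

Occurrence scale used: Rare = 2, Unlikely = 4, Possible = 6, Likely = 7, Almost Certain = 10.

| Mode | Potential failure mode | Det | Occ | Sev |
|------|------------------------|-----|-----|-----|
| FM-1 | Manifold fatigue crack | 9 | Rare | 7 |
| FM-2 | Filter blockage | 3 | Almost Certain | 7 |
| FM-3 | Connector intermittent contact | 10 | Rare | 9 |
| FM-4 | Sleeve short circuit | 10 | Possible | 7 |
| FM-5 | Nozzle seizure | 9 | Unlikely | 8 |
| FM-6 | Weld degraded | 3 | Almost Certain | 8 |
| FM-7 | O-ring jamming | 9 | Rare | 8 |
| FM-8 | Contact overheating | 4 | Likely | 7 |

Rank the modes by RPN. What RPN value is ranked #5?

RPN = Severity × Occurrence × Detection:
  FM-1: 7 × 2 × 9 = 126
  FM-2: 7 × 10 × 3 = 210
  FM-3: 9 × 2 × 10 = 180
  FM-4: 7 × 6 × 10 = 420
  FM-5: 8 × 4 × 9 = 288
  FM-6: 8 × 10 × 3 = 240
  FM-7: 8 × 2 × 9 = 144
  FM-8: 7 × 7 × 4 = 196
Sorted descending: 420, 288, 240, 210, 196, 180, 144, 126.
The fifth-highest RPN is 196 (FM-8).

196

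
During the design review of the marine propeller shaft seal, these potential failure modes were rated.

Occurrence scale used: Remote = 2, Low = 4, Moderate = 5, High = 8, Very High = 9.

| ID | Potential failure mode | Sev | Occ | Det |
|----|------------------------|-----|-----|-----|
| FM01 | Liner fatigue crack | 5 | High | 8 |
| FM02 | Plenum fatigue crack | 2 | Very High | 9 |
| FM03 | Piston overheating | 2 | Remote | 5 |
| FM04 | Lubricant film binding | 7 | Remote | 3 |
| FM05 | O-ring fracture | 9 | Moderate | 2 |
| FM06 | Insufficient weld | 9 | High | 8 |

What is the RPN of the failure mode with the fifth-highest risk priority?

42

RPN = Severity × Occurrence × Detection:
  FM01: 5 × 8 × 8 = 320
  FM02: 2 × 9 × 9 = 162
  FM03: 2 × 2 × 5 = 20
  FM04: 7 × 2 × 3 = 42
  FM05: 9 × 5 × 2 = 90
  FM06: 9 × 8 × 8 = 576
Sorted descending: 576, 320, 162, 90, 42, 20.
The fifth-highest RPN is 42 (FM04).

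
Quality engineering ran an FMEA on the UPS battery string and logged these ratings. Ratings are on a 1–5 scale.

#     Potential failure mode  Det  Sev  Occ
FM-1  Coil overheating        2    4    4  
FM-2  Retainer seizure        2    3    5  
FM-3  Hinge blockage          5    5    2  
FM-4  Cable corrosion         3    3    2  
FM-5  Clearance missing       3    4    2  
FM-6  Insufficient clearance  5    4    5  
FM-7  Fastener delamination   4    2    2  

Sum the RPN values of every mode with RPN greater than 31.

RPN = Severity × Occurrence × Detection:
  FM-1: 4 × 4 × 2 = 32
  FM-2: 3 × 5 × 2 = 30
  FM-3: 5 × 2 × 5 = 50
  FM-4: 3 × 2 × 3 = 18
  FM-5: 4 × 2 × 3 = 24
  FM-6: 4 × 5 × 5 = 100
  FM-7: 2 × 2 × 4 = 16
RPN > 31: FM-1 (32), FM-3 (50), FM-6 (100).
Sum: 32 + 50 + 100 = 182.

182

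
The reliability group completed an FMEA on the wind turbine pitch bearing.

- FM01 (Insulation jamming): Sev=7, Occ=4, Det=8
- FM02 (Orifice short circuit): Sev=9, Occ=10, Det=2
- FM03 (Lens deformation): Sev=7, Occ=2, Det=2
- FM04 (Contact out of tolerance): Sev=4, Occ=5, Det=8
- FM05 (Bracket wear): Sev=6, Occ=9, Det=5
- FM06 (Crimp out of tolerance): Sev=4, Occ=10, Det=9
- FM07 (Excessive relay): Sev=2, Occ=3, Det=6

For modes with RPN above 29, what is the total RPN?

1230

RPN = Severity × Occurrence × Detection:
  FM01: 7 × 4 × 8 = 224
  FM02: 9 × 10 × 2 = 180
  FM03: 7 × 2 × 2 = 28
  FM04: 4 × 5 × 8 = 160
  FM05: 6 × 9 × 5 = 270
  FM06: 4 × 10 × 9 = 360
  FM07: 2 × 3 × 6 = 36
RPN > 29: FM01 (224), FM02 (180), FM04 (160), FM05 (270), FM06 (360), FM07 (36).
Sum: 224 + 180 + 160 + 270 + 360 + 36 = 1230.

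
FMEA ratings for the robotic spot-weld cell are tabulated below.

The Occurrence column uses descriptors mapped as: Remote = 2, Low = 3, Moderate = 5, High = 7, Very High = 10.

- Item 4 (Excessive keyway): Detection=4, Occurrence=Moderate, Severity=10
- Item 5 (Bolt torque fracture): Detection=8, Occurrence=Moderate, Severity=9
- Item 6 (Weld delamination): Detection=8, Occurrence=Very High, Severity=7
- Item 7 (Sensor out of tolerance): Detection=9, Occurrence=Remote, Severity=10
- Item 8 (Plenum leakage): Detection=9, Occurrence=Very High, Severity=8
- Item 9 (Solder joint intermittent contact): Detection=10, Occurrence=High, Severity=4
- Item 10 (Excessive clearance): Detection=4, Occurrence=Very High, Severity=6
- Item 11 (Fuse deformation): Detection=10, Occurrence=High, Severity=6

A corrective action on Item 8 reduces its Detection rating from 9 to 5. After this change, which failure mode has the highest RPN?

Item 6

RPN = Severity × Occurrence × Detection:
  Item 4: 10 × 5 × 4 = 200
  Item 5: 9 × 5 × 8 = 360
  Item 6: 7 × 10 × 8 = 560
  Item 7: 10 × 2 × 9 = 180
  Item 8: 8 × 10 × 9 = 720
  Item 9: 4 × 7 × 10 = 280
  Item 10: 6 × 10 × 4 = 240
  Item 11: 6 × 7 × 10 = 420
After action: Item 8 → 8 × 10 × 5 = 400.
Revised RPNs: Item 6=560, Item 11=420, Item 8=400, Item 5=360, Item 9=280, Item 10=240, Item 4=200, Item 7=180.
Highest is now Item 6 (560).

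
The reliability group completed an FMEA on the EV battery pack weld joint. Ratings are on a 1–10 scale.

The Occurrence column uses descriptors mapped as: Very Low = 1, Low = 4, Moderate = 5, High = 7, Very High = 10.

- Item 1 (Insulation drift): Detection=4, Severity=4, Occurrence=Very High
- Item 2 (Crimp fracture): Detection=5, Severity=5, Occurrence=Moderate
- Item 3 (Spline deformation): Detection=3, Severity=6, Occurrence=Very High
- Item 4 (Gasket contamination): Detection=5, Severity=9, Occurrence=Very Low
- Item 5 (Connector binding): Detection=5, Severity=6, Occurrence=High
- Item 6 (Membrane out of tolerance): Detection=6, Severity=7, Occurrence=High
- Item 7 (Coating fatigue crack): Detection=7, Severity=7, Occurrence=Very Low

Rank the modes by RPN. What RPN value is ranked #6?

RPN = Severity × Occurrence × Detection:
  Item 1: 4 × 10 × 4 = 160
  Item 2: 5 × 5 × 5 = 125
  Item 3: 6 × 10 × 3 = 180
  Item 4: 9 × 1 × 5 = 45
  Item 5: 6 × 7 × 5 = 210
  Item 6: 7 × 7 × 6 = 294
  Item 7: 7 × 1 × 7 = 49
Sorted descending: 294, 210, 180, 160, 125, 49, 45.
The sixth-highest RPN is 49 (Item 7).

49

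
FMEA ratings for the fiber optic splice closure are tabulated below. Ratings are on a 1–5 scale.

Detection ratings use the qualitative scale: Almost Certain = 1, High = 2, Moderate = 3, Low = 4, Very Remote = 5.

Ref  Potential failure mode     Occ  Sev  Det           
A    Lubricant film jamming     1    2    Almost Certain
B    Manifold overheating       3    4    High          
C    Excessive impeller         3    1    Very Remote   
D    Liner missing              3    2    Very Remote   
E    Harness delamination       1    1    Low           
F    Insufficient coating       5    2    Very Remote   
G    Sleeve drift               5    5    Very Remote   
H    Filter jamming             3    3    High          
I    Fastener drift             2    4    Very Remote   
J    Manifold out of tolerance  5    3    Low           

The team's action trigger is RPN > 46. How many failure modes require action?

3

RPN = Severity × Occurrence × Detection:
  A: 2 × 1 × 1 = 2
  B: 4 × 3 × 2 = 24
  C: 1 × 3 × 5 = 15
  D: 2 × 3 × 5 = 30
  E: 1 × 1 × 4 = 4
  F: 2 × 5 × 5 = 50
  G: 5 × 5 × 5 = 125
  H: 3 × 3 × 2 = 18
  I: 4 × 2 × 5 = 40
  J: 3 × 5 × 4 = 60
Modes with RPN > 46: F (50), G (125), J (60) → 3.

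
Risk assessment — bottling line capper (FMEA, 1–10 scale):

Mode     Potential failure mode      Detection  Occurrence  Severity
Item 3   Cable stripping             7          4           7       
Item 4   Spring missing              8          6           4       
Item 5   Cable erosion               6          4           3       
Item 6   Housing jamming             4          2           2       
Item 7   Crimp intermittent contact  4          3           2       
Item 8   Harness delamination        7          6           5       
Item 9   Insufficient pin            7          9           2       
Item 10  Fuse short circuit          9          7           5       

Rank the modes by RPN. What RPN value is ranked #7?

24

RPN = Severity × Occurrence × Detection:
  Item 3: 7 × 4 × 7 = 196
  Item 4: 4 × 6 × 8 = 192
  Item 5: 3 × 4 × 6 = 72
  Item 6: 2 × 2 × 4 = 16
  Item 7: 2 × 3 × 4 = 24
  Item 8: 5 × 6 × 7 = 210
  Item 9: 2 × 9 × 7 = 126
  Item 10: 5 × 7 × 9 = 315
Sorted descending: 315, 210, 196, 192, 126, 72, 24, 16.
The seventh-highest RPN is 24 (Item 7).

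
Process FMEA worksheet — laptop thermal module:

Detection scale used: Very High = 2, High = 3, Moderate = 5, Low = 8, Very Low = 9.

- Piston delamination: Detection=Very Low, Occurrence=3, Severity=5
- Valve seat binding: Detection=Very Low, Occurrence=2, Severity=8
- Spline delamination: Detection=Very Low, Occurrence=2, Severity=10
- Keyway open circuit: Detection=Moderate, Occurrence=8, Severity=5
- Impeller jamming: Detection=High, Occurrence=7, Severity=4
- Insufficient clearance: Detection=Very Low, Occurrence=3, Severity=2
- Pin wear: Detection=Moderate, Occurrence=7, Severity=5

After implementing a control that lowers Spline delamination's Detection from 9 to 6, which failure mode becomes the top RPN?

RPN = Severity × Occurrence × Detection:
  Piston delamination: 5 × 3 × 9 = 135
  Valve seat binding: 8 × 2 × 9 = 144
  Spline delamination: 10 × 2 × 9 = 180
  Keyway open circuit: 5 × 8 × 5 = 200
  Impeller jamming: 4 × 7 × 3 = 84
  Insufficient clearance: 2 × 3 × 9 = 54
  Pin wear: 5 × 7 × 5 = 175
After action: Spline delamination → 10 × 2 × 6 = 120.
Revised RPNs: Keyway open circuit=200, Pin wear=175, Valve seat binding=144, Piston delamination=135, Spline delamination=120, Impeller jamming=84, Insufficient clearance=54.
Highest is now Keyway open circuit (200).

Keyway open circuit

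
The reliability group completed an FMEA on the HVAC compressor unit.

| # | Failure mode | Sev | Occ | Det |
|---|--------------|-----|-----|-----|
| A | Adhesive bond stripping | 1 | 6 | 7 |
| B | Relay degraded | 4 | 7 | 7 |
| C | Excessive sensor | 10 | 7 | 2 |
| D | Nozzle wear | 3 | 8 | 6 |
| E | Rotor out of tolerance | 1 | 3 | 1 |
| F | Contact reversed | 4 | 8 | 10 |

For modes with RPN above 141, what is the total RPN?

660

RPN = Severity × Occurrence × Detection:
  A: 1 × 6 × 7 = 42
  B: 4 × 7 × 7 = 196
  C: 10 × 7 × 2 = 140
  D: 3 × 8 × 6 = 144
  E: 1 × 3 × 1 = 3
  F: 4 × 8 × 10 = 320
RPN > 141: B (196), D (144), F (320).
Sum: 196 + 144 + 320 = 660.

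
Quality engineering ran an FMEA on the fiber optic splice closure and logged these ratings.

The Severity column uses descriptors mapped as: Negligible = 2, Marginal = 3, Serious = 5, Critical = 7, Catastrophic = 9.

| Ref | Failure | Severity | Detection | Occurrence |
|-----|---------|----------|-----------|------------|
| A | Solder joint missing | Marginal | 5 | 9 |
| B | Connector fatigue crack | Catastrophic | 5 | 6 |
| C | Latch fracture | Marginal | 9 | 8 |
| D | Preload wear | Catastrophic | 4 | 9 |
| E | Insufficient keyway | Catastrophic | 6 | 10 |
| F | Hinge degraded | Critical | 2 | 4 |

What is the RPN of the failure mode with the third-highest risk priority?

270

RPN = Severity × Occurrence × Detection:
  A: 3 × 9 × 5 = 135
  B: 9 × 6 × 5 = 270
  C: 3 × 8 × 9 = 216
  D: 9 × 9 × 4 = 324
  E: 9 × 10 × 6 = 540
  F: 7 × 4 × 2 = 56
Sorted descending: 540, 324, 270, 216, 135, 56.
The third-highest RPN is 270 (B).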